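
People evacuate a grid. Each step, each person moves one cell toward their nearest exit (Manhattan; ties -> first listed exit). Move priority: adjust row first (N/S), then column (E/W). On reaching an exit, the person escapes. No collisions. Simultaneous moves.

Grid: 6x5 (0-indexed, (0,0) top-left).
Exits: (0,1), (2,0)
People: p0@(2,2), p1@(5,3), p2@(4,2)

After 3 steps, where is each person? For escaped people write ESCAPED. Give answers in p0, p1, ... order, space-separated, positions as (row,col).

Step 1: p0:(2,2)->(2,1) | p1:(5,3)->(4,3) | p2:(4,2)->(3,2)
Step 2: p0:(2,1)->(2,0)->EXIT | p1:(4,3)->(3,3) | p2:(3,2)->(2,2)
Step 3: p0:escaped | p1:(3,3)->(2,3) | p2:(2,2)->(2,1)

ESCAPED (2,3) (2,1)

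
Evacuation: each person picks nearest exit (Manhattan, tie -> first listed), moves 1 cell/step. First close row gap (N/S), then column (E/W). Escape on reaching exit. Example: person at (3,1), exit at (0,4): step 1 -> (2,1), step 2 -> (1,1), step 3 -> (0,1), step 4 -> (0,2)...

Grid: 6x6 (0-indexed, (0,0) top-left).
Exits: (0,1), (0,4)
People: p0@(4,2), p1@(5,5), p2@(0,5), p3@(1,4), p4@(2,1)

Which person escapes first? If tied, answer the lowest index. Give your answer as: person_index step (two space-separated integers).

Answer: 2 1

Derivation:
Step 1: p0:(4,2)->(3,2) | p1:(5,5)->(4,5) | p2:(0,5)->(0,4)->EXIT | p3:(1,4)->(0,4)->EXIT | p4:(2,1)->(1,1)
Step 2: p0:(3,2)->(2,2) | p1:(4,5)->(3,5) | p2:escaped | p3:escaped | p4:(1,1)->(0,1)->EXIT
Step 3: p0:(2,2)->(1,2) | p1:(3,5)->(2,5) | p2:escaped | p3:escaped | p4:escaped
Step 4: p0:(1,2)->(0,2) | p1:(2,5)->(1,5) | p2:escaped | p3:escaped | p4:escaped
Step 5: p0:(0,2)->(0,1)->EXIT | p1:(1,5)->(0,5) | p2:escaped | p3:escaped | p4:escaped
Step 6: p0:escaped | p1:(0,5)->(0,4)->EXIT | p2:escaped | p3:escaped | p4:escaped
Exit steps: [5, 6, 1, 1, 2]
First to escape: p2 at step 1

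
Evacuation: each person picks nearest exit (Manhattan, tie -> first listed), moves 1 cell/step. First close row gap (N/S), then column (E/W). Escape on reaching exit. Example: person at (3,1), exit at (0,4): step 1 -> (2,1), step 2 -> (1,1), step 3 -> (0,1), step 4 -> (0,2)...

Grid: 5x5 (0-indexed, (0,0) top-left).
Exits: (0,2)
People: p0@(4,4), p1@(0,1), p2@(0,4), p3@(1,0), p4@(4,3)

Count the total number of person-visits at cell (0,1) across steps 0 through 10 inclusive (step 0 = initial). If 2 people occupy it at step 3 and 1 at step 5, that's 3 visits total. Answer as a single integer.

Step 0: p0@(4,4) p1@(0,1) p2@(0,4) p3@(1,0) p4@(4,3) -> at (0,1): 1 [p1], cum=1
Step 1: p0@(3,4) p1@ESC p2@(0,3) p3@(0,0) p4@(3,3) -> at (0,1): 0 [-], cum=1
Step 2: p0@(2,4) p1@ESC p2@ESC p3@(0,1) p4@(2,3) -> at (0,1): 1 [p3], cum=2
Step 3: p0@(1,4) p1@ESC p2@ESC p3@ESC p4@(1,3) -> at (0,1): 0 [-], cum=2
Step 4: p0@(0,4) p1@ESC p2@ESC p3@ESC p4@(0,3) -> at (0,1): 0 [-], cum=2
Step 5: p0@(0,3) p1@ESC p2@ESC p3@ESC p4@ESC -> at (0,1): 0 [-], cum=2
Step 6: p0@ESC p1@ESC p2@ESC p3@ESC p4@ESC -> at (0,1): 0 [-], cum=2
Total visits = 2

Answer: 2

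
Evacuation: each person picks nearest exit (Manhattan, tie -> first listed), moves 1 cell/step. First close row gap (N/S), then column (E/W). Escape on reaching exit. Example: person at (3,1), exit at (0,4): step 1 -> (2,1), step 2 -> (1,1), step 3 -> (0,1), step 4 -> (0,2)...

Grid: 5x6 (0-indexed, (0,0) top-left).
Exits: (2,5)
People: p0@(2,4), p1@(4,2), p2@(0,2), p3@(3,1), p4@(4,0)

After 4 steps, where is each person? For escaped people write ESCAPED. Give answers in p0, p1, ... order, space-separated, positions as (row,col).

Step 1: p0:(2,4)->(2,5)->EXIT | p1:(4,2)->(3,2) | p2:(0,2)->(1,2) | p3:(3,1)->(2,1) | p4:(4,0)->(3,0)
Step 2: p0:escaped | p1:(3,2)->(2,2) | p2:(1,2)->(2,2) | p3:(2,1)->(2,2) | p4:(3,0)->(2,0)
Step 3: p0:escaped | p1:(2,2)->(2,3) | p2:(2,2)->(2,3) | p3:(2,2)->(2,3) | p4:(2,0)->(2,1)
Step 4: p0:escaped | p1:(2,3)->(2,4) | p2:(2,3)->(2,4) | p3:(2,3)->(2,4) | p4:(2,1)->(2,2)

ESCAPED (2,4) (2,4) (2,4) (2,2)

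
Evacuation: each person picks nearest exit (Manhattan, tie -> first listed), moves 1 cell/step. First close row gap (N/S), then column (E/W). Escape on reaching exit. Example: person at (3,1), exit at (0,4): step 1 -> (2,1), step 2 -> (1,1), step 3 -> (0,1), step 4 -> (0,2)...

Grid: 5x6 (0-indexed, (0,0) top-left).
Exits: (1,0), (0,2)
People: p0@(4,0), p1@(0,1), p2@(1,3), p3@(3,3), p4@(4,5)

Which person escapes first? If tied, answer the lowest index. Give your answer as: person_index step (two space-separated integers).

Answer: 1 1

Derivation:
Step 1: p0:(4,0)->(3,0) | p1:(0,1)->(0,2)->EXIT | p2:(1,3)->(0,3) | p3:(3,3)->(2,3) | p4:(4,5)->(3,5)
Step 2: p0:(3,0)->(2,0) | p1:escaped | p2:(0,3)->(0,2)->EXIT | p3:(2,3)->(1,3) | p4:(3,5)->(2,5)
Step 3: p0:(2,0)->(1,0)->EXIT | p1:escaped | p2:escaped | p3:(1,3)->(0,3) | p4:(2,5)->(1,5)
Step 4: p0:escaped | p1:escaped | p2:escaped | p3:(0,3)->(0,2)->EXIT | p4:(1,5)->(0,5)
Step 5: p0:escaped | p1:escaped | p2:escaped | p3:escaped | p4:(0,5)->(0,4)
Step 6: p0:escaped | p1:escaped | p2:escaped | p3:escaped | p4:(0,4)->(0,3)
Step 7: p0:escaped | p1:escaped | p2:escaped | p3:escaped | p4:(0,3)->(0,2)->EXIT
Exit steps: [3, 1, 2, 4, 7]
First to escape: p1 at step 1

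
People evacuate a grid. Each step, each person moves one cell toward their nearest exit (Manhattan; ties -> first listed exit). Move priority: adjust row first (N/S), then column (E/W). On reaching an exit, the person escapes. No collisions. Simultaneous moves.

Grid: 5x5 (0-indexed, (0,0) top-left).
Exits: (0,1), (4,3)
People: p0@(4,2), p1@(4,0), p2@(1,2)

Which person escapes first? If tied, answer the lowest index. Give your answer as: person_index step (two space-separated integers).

Answer: 0 1

Derivation:
Step 1: p0:(4,2)->(4,3)->EXIT | p1:(4,0)->(4,1) | p2:(1,2)->(0,2)
Step 2: p0:escaped | p1:(4,1)->(4,2) | p2:(0,2)->(0,1)->EXIT
Step 3: p0:escaped | p1:(4,2)->(4,3)->EXIT | p2:escaped
Exit steps: [1, 3, 2]
First to escape: p0 at step 1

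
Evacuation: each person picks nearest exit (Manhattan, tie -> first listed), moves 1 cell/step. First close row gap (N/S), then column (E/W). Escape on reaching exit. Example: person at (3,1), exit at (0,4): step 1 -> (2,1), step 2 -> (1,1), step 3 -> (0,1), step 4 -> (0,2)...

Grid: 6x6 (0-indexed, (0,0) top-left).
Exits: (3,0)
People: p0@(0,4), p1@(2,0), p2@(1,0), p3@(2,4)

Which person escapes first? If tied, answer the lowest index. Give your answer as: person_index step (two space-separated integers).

Answer: 1 1

Derivation:
Step 1: p0:(0,4)->(1,4) | p1:(2,0)->(3,0)->EXIT | p2:(1,0)->(2,0) | p3:(2,4)->(3,4)
Step 2: p0:(1,4)->(2,4) | p1:escaped | p2:(2,0)->(3,0)->EXIT | p3:(3,4)->(3,3)
Step 3: p0:(2,4)->(3,4) | p1:escaped | p2:escaped | p3:(3,3)->(3,2)
Step 4: p0:(3,4)->(3,3) | p1:escaped | p2:escaped | p3:(3,2)->(3,1)
Step 5: p0:(3,3)->(3,2) | p1:escaped | p2:escaped | p3:(3,1)->(3,0)->EXIT
Step 6: p0:(3,2)->(3,1) | p1:escaped | p2:escaped | p3:escaped
Step 7: p0:(3,1)->(3,0)->EXIT | p1:escaped | p2:escaped | p3:escaped
Exit steps: [7, 1, 2, 5]
First to escape: p1 at step 1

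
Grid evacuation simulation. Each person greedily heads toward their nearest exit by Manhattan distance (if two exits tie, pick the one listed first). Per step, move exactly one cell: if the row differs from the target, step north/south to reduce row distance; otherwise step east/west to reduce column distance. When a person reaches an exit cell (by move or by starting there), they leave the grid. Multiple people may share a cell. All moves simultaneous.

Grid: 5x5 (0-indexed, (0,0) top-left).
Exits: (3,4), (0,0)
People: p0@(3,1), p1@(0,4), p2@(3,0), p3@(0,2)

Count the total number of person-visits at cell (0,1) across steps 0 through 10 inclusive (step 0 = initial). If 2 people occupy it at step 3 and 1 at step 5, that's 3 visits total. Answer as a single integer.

Step 0: p0@(3,1) p1@(0,4) p2@(3,0) p3@(0,2) -> at (0,1): 0 [-], cum=0
Step 1: p0@(3,2) p1@(1,4) p2@(2,0) p3@(0,1) -> at (0,1): 1 [p3], cum=1
Step 2: p0@(3,3) p1@(2,4) p2@(1,0) p3@ESC -> at (0,1): 0 [-], cum=1
Step 3: p0@ESC p1@ESC p2@ESC p3@ESC -> at (0,1): 0 [-], cum=1
Total visits = 1

Answer: 1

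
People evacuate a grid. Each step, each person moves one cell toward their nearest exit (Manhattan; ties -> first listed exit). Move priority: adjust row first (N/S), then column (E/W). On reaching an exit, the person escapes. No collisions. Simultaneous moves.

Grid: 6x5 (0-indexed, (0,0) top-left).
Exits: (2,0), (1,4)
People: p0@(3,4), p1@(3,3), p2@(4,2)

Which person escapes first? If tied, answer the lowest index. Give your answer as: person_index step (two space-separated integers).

Step 1: p0:(3,4)->(2,4) | p1:(3,3)->(2,3) | p2:(4,2)->(3,2)
Step 2: p0:(2,4)->(1,4)->EXIT | p1:(2,3)->(1,3) | p2:(3,2)->(2,2)
Step 3: p0:escaped | p1:(1,3)->(1,4)->EXIT | p2:(2,2)->(2,1)
Step 4: p0:escaped | p1:escaped | p2:(2,1)->(2,0)->EXIT
Exit steps: [2, 3, 4]
First to escape: p0 at step 2

Answer: 0 2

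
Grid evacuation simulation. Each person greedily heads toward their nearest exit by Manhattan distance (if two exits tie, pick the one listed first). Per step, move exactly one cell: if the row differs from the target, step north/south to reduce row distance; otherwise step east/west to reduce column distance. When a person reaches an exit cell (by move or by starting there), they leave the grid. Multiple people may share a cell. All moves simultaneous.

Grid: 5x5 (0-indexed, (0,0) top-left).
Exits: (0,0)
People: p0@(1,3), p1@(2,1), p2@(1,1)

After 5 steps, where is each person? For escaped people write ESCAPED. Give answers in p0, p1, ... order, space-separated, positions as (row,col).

Step 1: p0:(1,3)->(0,3) | p1:(2,1)->(1,1) | p2:(1,1)->(0,1)
Step 2: p0:(0,3)->(0,2) | p1:(1,1)->(0,1) | p2:(0,1)->(0,0)->EXIT
Step 3: p0:(0,2)->(0,1) | p1:(0,1)->(0,0)->EXIT | p2:escaped
Step 4: p0:(0,1)->(0,0)->EXIT | p1:escaped | p2:escaped

ESCAPED ESCAPED ESCAPED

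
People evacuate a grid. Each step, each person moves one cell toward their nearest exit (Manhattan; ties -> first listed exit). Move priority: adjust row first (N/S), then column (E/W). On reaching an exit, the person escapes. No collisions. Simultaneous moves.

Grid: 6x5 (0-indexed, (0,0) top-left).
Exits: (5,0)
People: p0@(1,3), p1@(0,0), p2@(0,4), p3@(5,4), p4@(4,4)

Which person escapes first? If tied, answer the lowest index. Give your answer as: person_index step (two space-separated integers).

Step 1: p0:(1,3)->(2,3) | p1:(0,0)->(1,0) | p2:(0,4)->(1,4) | p3:(5,4)->(5,3) | p4:(4,4)->(5,4)
Step 2: p0:(2,3)->(3,3) | p1:(1,0)->(2,0) | p2:(1,4)->(2,4) | p3:(5,3)->(5,2) | p4:(5,4)->(5,3)
Step 3: p0:(3,3)->(4,3) | p1:(2,0)->(3,0) | p2:(2,4)->(3,4) | p3:(5,2)->(5,1) | p4:(5,3)->(5,2)
Step 4: p0:(4,3)->(5,3) | p1:(3,0)->(4,0) | p2:(3,4)->(4,4) | p3:(5,1)->(5,0)->EXIT | p4:(5,2)->(5,1)
Step 5: p0:(5,3)->(5,2) | p1:(4,0)->(5,0)->EXIT | p2:(4,4)->(5,4) | p3:escaped | p4:(5,1)->(5,0)->EXIT
Step 6: p0:(5,2)->(5,1) | p1:escaped | p2:(5,4)->(5,3) | p3:escaped | p4:escaped
Step 7: p0:(5,1)->(5,0)->EXIT | p1:escaped | p2:(5,3)->(5,2) | p3:escaped | p4:escaped
Step 8: p0:escaped | p1:escaped | p2:(5,2)->(5,1) | p3:escaped | p4:escaped
Step 9: p0:escaped | p1:escaped | p2:(5,1)->(5,0)->EXIT | p3:escaped | p4:escaped
Exit steps: [7, 5, 9, 4, 5]
First to escape: p3 at step 4

Answer: 3 4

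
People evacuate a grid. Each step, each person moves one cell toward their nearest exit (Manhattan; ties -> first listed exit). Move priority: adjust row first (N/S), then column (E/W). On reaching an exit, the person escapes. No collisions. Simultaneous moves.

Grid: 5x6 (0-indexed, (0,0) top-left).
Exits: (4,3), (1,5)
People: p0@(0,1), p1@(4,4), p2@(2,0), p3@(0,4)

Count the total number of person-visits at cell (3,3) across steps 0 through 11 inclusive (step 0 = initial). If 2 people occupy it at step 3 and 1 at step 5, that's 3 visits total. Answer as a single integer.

Step 0: p0@(0,1) p1@(4,4) p2@(2,0) p3@(0,4) -> at (3,3): 0 [-], cum=0
Step 1: p0@(1,1) p1@ESC p2@(3,0) p3@(1,4) -> at (3,3): 0 [-], cum=0
Step 2: p0@(1,2) p1@ESC p2@(4,0) p3@ESC -> at (3,3): 0 [-], cum=0
Step 3: p0@(1,3) p1@ESC p2@(4,1) p3@ESC -> at (3,3): 0 [-], cum=0
Step 4: p0@(1,4) p1@ESC p2@(4,2) p3@ESC -> at (3,3): 0 [-], cum=0
Step 5: p0@ESC p1@ESC p2@ESC p3@ESC -> at (3,3): 0 [-], cum=0
Total visits = 0

Answer: 0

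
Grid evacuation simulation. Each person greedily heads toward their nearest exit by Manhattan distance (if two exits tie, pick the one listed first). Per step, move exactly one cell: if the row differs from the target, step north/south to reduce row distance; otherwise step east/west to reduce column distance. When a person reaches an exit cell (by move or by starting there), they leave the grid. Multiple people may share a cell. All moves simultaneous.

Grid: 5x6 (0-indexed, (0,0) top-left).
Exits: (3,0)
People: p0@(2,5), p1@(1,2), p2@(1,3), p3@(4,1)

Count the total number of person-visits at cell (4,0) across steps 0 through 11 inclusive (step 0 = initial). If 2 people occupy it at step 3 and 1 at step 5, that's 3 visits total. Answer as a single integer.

Step 0: p0@(2,5) p1@(1,2) p2@(1,3) p3@(4,1) -> at (4,0): 0 [-], cum=0
Step 1: p0@(3,5) p1@(2,2) p2@(2,3) p3@(3,1) -> at (4,0): 0 [-], cum=0
Step 2: p0@(3,4) p1@(3,2) p2@(3,3) p3@ESC -> at (4,0): 0 [-], cum=0
Step 3: p0@(3,3) p1@(3,1) p2@(3,2) p3@ESC -> at (4,0): 0 [-], cum=0
Step 4: p0@(3,2) p1@ESC p2@(3,1) p3@ESC -> at (4,0): 0 [-], cum=0
Step 5: p0@(3,1) p1@ESC p2@ESC p3@ESC -> at (4,0): 0 [-], cum=0
Step 6: p0@ESC p1@ESC p2@ESC p3@ESC -> at (4,0): 0 [-], cum=0
Total visits = 0

Answer: 0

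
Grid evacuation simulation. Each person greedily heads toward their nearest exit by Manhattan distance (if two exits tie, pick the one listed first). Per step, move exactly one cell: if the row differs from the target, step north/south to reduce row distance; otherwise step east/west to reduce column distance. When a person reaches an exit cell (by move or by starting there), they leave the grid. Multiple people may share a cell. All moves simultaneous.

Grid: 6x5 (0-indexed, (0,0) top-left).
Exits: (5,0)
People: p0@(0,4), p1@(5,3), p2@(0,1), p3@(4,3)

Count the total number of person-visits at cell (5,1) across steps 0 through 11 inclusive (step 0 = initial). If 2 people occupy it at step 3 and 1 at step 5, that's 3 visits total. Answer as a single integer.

Answer: 4

Derivation:
Step 0: p0@(0,4) p1@(5,3) p2@(0,1) p3@(4,3) -> at (5,1): 0 [-], cum=0
Step 1: p0@(1,4) p1@(5,2) p2@(1,1) p3@(5,3) -> at (5,1): 0 [-], cum=0
Step 2: p0@(2,4) p1@(5,1) p2@(2,1) p3@(5,2) -> at (5,1): 1 [p1], cum=1
Step 3: p0@(3,4) p1@ESC p2@(3,1) p3@(5,1) -> at (5,1): 1 [p3], cum=2
Step 4: p0@(4,4) p1@ESC p2@(4,1) p3@ESC -> at (5,1): 0 [-], cum=2
Step 5: p0@(5,4) p1@ESC p2@(5,1) p3@ESC -> at (5,1): 1 [p2], cum=3
Step 6: p0@(5,3) p1@ESC p2@ESC p3@ESC -> at (5,1): 0 [-], cum=3
Step 7: p0@(5,2) p1@ESC p2@ESC p3@ESC -> at (5,1): 0 [-], cum=3
Step 8: p0@(5,1) p1@ESC p2@ESC p3@ESC -> at (5,1): 1 [p0], cum=4
Step 9: p0@ESC p1@ESC p2@ESC p3@ESC -> at (5,1): 0 [-], cum=4
Total visits = 4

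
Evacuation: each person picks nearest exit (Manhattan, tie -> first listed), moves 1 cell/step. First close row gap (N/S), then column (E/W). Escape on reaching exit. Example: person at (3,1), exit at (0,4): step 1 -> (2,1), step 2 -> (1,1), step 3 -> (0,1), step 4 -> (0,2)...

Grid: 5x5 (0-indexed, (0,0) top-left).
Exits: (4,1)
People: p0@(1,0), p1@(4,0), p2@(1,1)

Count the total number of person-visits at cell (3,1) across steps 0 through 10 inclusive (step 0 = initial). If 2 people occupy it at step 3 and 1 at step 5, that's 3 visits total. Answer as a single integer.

Step 0: p0@(1,0) p1@(4,0) p2@(1,1) -> at (3,1): 0 [-], cum=0
Step 1: p0@(2,0) p1@ESC p2@(2,1) -> at (3,1): 0 [-], cum=0
Step 2: p0@(3,0) p1@ESC p2@(3,1) -> at (3,1): 1 [p2], cum=1
Step 3: p0@(4,0) p1@ESC p2@ESC -> at (3,1): 0 [-], cum=1
Step 4: p0@ESC p1@ESC p2@ESC -> at (3,1): 0 [-], cum=1
Total visits = 1

Answer: 1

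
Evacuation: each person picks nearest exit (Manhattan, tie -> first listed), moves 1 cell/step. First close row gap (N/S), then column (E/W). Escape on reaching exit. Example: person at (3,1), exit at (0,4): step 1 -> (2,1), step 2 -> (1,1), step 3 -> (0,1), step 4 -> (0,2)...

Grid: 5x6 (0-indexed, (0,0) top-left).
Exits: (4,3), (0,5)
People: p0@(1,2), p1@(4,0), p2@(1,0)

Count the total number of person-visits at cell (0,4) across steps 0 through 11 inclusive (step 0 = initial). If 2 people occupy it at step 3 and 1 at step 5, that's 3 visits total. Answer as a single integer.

Answer: 0

Derivation:
Step 0: p0@(1,2) p1@(4,0) p2@(1,0) -> at (0,4): 0 [-], cum=0
Step 1: p0@(2,2) p1@(4,1) p2@(2,0) -> at (0,4): 0 [-], cum=0
Step 2: p0@(3,2) p1@(4,2) p2@(3,0) -> at (0,4): 0 [-], cum=0
Step 3: p0@(4,2) p1@ESC p2@(4,0) -> at (0,4): 0 [-], cum=0
Step 4: p0@ESC p1@ESC p2@(4,1) -> at (0,4): 0 [-], cum=0
Step 5: p0@ESC p1@ESC p2@(4,2) -> at (0,4): 0 [-], cum=0
Step 6: p0@ESC p1@ESC p2@ESC -> at (0,4): 0 [-], cum=0
Total visits = 0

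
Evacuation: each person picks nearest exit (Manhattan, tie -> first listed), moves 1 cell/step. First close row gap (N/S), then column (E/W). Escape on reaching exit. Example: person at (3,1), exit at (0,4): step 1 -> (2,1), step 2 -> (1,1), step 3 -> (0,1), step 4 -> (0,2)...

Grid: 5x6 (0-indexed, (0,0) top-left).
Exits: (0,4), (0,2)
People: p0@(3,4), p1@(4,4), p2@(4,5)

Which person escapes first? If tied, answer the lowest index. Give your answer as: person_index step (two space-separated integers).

Answer: 0 3

Derivation:
Step 1: p0:(3,4)->(2,4) | p1:(4,4)->(3,4) | p2:(4,5)->(3,5)
Step 2: p0:(2,4)->(1,4) | p1:(3,4)->(2,4) | p2:(3,5)->(2,5)
Step 3: p0:(1,4)->(0,4)->EXIT | p1:(2,4)->(1,4) | p2:(2,5)->(1,5)
Step 4: p0:escaped | p1:(1,4)->(0,4)->EXIT | p2:(1,5)->(0,5)
Step 5: p0:escaped | p1:escaped | p2:(0,5)->(0,4)->EXIT
Exit steps: [3, 4, 5]
First to escape: p0 at step 3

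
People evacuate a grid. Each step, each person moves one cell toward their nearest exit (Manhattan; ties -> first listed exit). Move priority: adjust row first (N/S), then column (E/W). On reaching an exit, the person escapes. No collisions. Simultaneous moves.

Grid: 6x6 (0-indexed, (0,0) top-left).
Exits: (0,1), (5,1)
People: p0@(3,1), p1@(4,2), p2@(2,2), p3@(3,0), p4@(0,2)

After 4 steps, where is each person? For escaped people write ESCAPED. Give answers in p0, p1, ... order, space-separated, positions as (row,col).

Step 1: p0:(3,1)->(4,1) | p1:(4,2)->(5,2) | p2:(2,2)->(1,2) | p3:(3,0)->(4,0) | p4:(0,2)->(0,1)->EXIT
Step 2: p0:(4,1)->(5,1)->EXIT | p1:(5,2)->(5,1)->EXIT | p2:(1,2)->(0,2) | p3:(4,0)->(5,0) | p4:escaped
Step 3: p0:escaped | p1:escaped | p2:(0,2)->(0,1)->EXIT | p3:(5,0)->(5,1)->EXIT | p4:escaped

ESCAPED ESCAPED ESCAPED ESCAPED ESCAPED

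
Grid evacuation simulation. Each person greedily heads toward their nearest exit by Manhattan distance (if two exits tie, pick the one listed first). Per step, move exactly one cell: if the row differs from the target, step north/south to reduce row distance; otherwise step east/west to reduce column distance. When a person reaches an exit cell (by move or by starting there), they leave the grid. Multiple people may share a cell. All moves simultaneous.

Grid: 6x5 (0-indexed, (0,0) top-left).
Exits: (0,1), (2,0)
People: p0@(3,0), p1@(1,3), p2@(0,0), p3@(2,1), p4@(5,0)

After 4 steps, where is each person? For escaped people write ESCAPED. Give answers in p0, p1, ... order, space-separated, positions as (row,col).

Step 1: p0:(3,0)->(2,0)->EXIT | p1:(1,3)->(0,3) | p2:(0,0)->(0,1)->EXIT | p3:(2,1)->(2,0)->EXIT | p4:(5,0)->(4,0)
Step 2: p0:escaped | p1:(0,3)->(0,2) | p2:escaped | p3:escaped | p4:(4,0)->(3,0)
Step 3: p0:escaped | p1:(0,2)->(0,1)->EXIT | p2:escaped | p3:escaped | p4:(3,0)->(2,0)->EXIT

ESCAPED ESCAPED ESCAPED ESCAPED ESCAPED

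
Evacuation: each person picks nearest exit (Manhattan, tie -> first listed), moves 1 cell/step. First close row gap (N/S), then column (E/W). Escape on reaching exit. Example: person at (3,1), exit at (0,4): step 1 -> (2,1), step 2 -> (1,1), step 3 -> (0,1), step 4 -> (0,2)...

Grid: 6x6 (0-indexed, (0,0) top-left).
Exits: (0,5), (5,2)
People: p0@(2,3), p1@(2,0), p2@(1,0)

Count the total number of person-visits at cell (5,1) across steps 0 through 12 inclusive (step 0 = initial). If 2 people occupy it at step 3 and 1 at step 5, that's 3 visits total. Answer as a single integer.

Step 0: p0@(2,3) p1@(2,0) p2@(1,0) -> at (5,1): 0 [-], cum=0
Step 1: p0@(1,3) p1@(3,0) p2@(0,0) -> at (5,1): 0 [-], cum=0
Step 2: p0@(0,3) p1@(4,0) p2@(0,1) -> at (5,1): 0 [-], cum=0
Step 3: p0@(0,4) p1@(5,0) p2@(0,2) -> at (5,1): 0 [-], cum=0
Step 4: p0@ESC p1@(5,1) p2@(0,3) -> at (5,1): 1 [p1], cum=1
Step 5: p0@ESC p1@ESC p2@(0,4) -> at (5,1): 0 [-], cum=1
Step 6: p0@ESC p1@ESC p2@ESC -> at (5,1): 0 [-], cum=1
Total visits = 1

Answer: 1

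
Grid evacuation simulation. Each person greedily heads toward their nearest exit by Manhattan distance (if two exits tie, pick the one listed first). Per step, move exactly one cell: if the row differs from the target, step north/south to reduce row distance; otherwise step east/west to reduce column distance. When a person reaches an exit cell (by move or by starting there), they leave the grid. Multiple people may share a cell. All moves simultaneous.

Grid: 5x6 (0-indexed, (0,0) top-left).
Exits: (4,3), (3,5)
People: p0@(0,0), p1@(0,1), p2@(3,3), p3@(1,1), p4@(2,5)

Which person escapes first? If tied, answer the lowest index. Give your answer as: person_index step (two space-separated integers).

Answer: 2 1

Derivation:
Step 1: p0:(0,0)->(1,0) | p1:(0,1)->(1,1) | p2:(3,3)->(4,3)->EXIT | p3:(1,1)->(2,1) | p4:(2,5)->(3,5)->EXIT
Step 2: p0:(1,0)->(2,0) | p1:(1,1)->(2,1) | p2:escaped | p3:(2,1)->(3,1) | p4:escaped
Step 3: p0:(2,0)->(3,0) | p1:(2,1)->(3,1) | p2:escaped | p3:(3,1)->(4,1) | p4:escaped
Step 4: p0:(3,0)->(4,0) | p1:(3,1)->(4,1) | p2:escaped | p3:(4,1)->(4,2) | p4:escaped
Step 5: p0:(4,0)->(4,1) | p1:(4,1)->(4,2) | p2:escaped | p3:(4,2)->(4,3)->EXIT | p4:escaped
Step 6: p0:(4,1)->(4,2) | p1:(4,2)->(4,3)->EXIT | p2:escaped | p3:escaped | p4:escaped
Step 7: p0:(4,2)->(4,3)->EXIT | p1:escaped | p2:escaped | p3:escaped | p4:escaped
Exit steps: [7, 6, 1, 5, 1]
First to escape: p2 at step 1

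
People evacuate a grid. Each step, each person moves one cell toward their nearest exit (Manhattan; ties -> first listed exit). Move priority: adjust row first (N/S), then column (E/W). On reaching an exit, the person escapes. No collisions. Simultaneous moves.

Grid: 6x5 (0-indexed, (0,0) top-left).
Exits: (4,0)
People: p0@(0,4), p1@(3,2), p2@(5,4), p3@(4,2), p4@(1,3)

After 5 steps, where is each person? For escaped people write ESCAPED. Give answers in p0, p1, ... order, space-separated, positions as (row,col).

Step 1: p0:(0,4)->(1,4) | p1:(3,2)->(4,2) | p2:(5,4)->(4,4) | p3:(4,2)->(4,1) | p4:(1,3)->(2,3)
Step 2: p0:(1,4)->(2,4) | p1:(4,2)->(4,1) | p2:(4,4)->(4,3) | p3:(4,1)->(4,0)->EXIT | p4:(2,3)->(3,3)
Step 3: p0:(2,4)->(3,4) | p1:(4,1)->(4,0)->EXIT | p2:(4,3)->(4,2) | p3:escaped | p4:(3,3)->(4,3)
Step 4: p0:(3,4)->(4,4) | p1:escaped | p2:(4,2)->(4,1) | p3:escaped | p4:(4,3)->(4,2)
Step 5: p0:(4,4)->(4,3) | p1:escaped | p2:(4,1)->(4,0)->EXIT | p3:escaped | p4:(4,2)->(4,1)

(4,3) ESCAPED ESCAPED ESCAPED (4,1)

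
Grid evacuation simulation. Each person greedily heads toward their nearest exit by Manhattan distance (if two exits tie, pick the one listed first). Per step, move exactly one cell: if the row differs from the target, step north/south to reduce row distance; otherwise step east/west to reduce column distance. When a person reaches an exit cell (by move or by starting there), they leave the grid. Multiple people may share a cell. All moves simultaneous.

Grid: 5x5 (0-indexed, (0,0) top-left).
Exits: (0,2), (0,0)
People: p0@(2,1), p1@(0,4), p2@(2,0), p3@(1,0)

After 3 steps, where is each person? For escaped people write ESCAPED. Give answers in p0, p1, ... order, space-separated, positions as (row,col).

Step 1: p0:(2,1)->(1,1) | p1:(0,4)->(0,3) | p2:(2,0)->(1,0) | p3:(1,0)->(0,0)->EXIT
Step 2: p0:(1,1)->(0,1) | p1:(0,3)->(0,2)->EXIT | p2:(1,0)->(0,0)->EXIT | p3:escaped
Step 3: p0:(0,1)->(0,2)->EXIT | p1:escaped | p2:escaped | p3:escaped

ESCAPED ESCAPED ESCAPED ESCAPED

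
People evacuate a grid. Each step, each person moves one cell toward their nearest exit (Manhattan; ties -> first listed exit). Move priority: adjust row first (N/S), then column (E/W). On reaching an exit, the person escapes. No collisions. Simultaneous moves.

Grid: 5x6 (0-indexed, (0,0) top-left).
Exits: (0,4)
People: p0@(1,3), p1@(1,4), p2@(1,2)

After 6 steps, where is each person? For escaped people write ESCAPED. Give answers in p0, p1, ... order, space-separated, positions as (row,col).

Step 1: p0:(1,3)->(0,3) | p1:(1,4)->(0,4)->EXIT | p2:(1,2)->(0,2)
Step 2: p0:(0,3)->(0,4)->EXIT | p1:escaped | p2:(0,2)->(0,3)
Step 3: p0:escaped | p1:escaped | p2:(0,3)->(0,4)->EXIT

ESCAPED ESCAPED ESCAPED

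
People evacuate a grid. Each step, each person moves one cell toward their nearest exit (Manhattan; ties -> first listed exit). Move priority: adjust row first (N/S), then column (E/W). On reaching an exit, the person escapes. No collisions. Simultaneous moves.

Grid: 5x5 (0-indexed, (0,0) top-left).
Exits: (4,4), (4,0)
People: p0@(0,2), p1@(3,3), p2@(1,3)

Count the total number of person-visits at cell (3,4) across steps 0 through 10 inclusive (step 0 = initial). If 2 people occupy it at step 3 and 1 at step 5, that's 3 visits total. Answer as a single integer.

Step 0: p0@(0,2) p1@(3,3) p2@(1,3) -> at (3,4): 0 [-], cum=0
Step 1: p0@(1,2) p1@(4,3) p2@(2,3) -> at (3,4): 0 [-], cum=0
Step 2: p0@(2,2) p1@ESC p2@(3,3) -> at (3,4): 0 [-], cum=0
Step 3: p0@(3,2) p1@ESC p2@(4,3) -> at (3,4): 0 [-], cum=0
Step 4: p0@(4,2) p1@ESC p2@ESC -> at (3,4): 0 [-], cum=0
Step 5: p0@(4,3) p1@ESC p2@ESC -> at (3,4): 0 [-], cum=0
Step 6: p0@ESC p1@ESC p2@ESC -> at (3,4): 0 [-], cum=0
Total visits = 0

Answer: 0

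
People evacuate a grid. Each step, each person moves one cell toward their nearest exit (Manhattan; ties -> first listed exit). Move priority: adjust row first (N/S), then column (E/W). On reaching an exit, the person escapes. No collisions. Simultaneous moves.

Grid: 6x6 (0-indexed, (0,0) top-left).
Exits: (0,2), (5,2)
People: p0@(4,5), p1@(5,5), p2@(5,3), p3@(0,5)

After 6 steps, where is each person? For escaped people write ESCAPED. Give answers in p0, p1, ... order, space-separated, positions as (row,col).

Step 1: p0:(4,5)->(5,5) | p1:(5,5)->(5,4) | p2:(5,3)->(5,2)->EXIT | p3:(0,5)->(0,4)
Step 2: p0:(5,5)->(5,4) | p1:(5,4)->(5,3) | p2:escaped | p3:(0,4)->(0,3)
Step 3: p0:(5,4)->(5,3) | p1:(5,3)->(5,2)->EXIT | p2:escaped | p3:(0,3)->(0,2)->EXIT
Step 4: p0:(5,3)->(5,2)->EXIT | p1:escaped | p2:escaped | p3:escaped

ESCAPED ESCAPED ESCAPED ESCAPED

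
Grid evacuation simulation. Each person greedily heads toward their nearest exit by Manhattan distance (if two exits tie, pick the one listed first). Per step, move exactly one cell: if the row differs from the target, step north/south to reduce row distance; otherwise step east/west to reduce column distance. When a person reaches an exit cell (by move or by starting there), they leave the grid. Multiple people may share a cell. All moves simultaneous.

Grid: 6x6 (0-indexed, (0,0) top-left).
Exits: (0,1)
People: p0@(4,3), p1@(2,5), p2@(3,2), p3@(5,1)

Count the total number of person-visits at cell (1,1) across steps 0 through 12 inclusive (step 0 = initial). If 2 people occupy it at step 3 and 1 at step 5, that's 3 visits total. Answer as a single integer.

Answer: 1

Derivation:
Step 0: p0@(4,3) p1@(2,5) p2@(3,2) p3@(5,1) -> at (1,1): 0 [-], cum=0
Step 1: p0@(3,3) p1@(1,5) p2@(2,2) p3@(4,1) -> at (1,1): 0 [-], cum=0
Step 2: p0@(2,3) p1@(0,5) p2@(1,2) p3@(3,1) -> at (1,1): 0 [-], cum=0
Step 3: p0@(1,3) p1@(0,4) p2@(0,2) p3@(2,1) -> at (1,1): 0 [-], cum=0
Step 4: p0@(0,3) p1@(0,3) p2@ESC p3@(1,1) -> at (1,1): 1 [p3], cum=1
Step 5: p0@(0,2) p1@(0,2) p2@ESC p3@ESC -> at (1,1): 0 [-], cum=1
Step 6: p0@ESC p1@ESC p2@ESC p3@ESC -> at (1,1): 0 [-], cum=1
Total visits = 1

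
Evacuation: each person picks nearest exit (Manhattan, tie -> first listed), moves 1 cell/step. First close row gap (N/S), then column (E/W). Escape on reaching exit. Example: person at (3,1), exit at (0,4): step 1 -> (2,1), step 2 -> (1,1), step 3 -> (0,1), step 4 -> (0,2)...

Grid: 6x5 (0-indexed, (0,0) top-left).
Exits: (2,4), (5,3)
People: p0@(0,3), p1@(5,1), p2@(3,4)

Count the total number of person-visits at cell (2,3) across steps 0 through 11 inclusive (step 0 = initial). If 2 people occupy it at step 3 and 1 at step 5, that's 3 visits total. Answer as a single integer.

Step 0: p0@(0,3) p1@(5,1) p2@(3,4) -> at (2,3): 0 [-], cum=0
Step 1: p0@(1,3) p1@(5,2) p2@ESC -> at (2,3): 0 [-], cum=0
Step 2: p0@(2,3) p1@ESC p2@ESC -> at (2,3): 1 [p0], cum=1
Step 3: p0@ESC p1@ESC p2@ESC -> at (2,3): 0 [-], cum=1
Total visits = 1

Answer: 1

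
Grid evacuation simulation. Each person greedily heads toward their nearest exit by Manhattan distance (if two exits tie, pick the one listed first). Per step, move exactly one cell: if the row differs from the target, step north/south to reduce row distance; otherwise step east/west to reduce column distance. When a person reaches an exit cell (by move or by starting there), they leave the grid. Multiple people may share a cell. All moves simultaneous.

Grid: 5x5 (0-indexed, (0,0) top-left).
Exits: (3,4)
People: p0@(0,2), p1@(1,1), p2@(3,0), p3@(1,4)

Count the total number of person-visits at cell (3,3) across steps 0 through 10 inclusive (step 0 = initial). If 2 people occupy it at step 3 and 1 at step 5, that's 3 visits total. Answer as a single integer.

Step 0: p0@(0,2) p1@(1,1) p2@(3,0) p3@(1,4) -> at (3,3): 0 [-], cum=0
Step 1: p0@(1,2) p1@(2,1) p2@(3,1) p3@(2,4) -> at (3,3): 0 [-], cum=0
Step 2: p0@(2,2) p1@(3,1) p2@(3,2) p3@ESC -> at (3,3): 0 [-], cum=0
Step 3: p0@(3,2) p1@(3,2) p2@(3,3) p3@ESC -> at (3,3): 1 [p2], cum=1
Step 4: p0@(3,3) p1@(3,3) p2@ESC p3@ESC -> at (3,3): 2 [p0,p1], cum=3
Step 5: p0@ESC p1@ESC p2@ESC p3@ESC -> at (3,3): 0 [-], cum=3
Total visits = 3

Answer: 3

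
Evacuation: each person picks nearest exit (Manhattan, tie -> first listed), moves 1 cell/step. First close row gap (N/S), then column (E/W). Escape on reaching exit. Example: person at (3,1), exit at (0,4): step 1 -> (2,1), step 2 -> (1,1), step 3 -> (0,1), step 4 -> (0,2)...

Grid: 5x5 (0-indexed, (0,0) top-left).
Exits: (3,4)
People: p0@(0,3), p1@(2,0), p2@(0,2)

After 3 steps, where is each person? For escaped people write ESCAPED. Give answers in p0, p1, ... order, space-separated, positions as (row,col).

Step 1: p0:(0,3)->(1,3) | p1:(2,0)->(3,0) | p2:(0,2)->(1,2)
Step 2: p0:(1,3)->(2,3) | p1:(3,0)->(3,1) | p2:(1,2)->(2,2)
Step 3: p0:(2,3)->(3,3) | p1:(3,1)->(3,2) | p2:(2,2)->(3,2)

(3,3) (3,2) (3,2)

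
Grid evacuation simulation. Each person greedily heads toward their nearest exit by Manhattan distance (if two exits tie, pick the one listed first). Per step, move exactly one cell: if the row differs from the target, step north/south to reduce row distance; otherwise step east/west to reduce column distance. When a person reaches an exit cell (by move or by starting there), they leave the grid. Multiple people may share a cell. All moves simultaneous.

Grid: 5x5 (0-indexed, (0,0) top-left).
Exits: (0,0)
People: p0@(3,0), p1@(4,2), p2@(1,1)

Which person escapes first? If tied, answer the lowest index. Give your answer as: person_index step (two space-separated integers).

Answer: 2 2

Derivation:
Step 1: p0:(3,0)->(2,0) | p1:(4,2)->(3,2) | p2:(1,1)->(0,1)
Step 2: p0:(2,0)->(1,0) | p1:(3,2)->(2,2) | p2:(0,1)->(0,0)->EXIT
Step 3: p0:(1,0)->(0,0)->EXIT | p1:(2,2)->(1,2) | p2:escaped
Step 4: p0:escaped | p1:(1,2)->(0,2) | p2:escaped
Step 5: p0:escaped | p1:(0,2)->(0,1) | p2:escaped
Step 6: p0:escaped | p1:(0,1)->(0,0)->EXIT | p2:escaped
Exit steps: [3, 6, 2]
First to escape: p2 at step 2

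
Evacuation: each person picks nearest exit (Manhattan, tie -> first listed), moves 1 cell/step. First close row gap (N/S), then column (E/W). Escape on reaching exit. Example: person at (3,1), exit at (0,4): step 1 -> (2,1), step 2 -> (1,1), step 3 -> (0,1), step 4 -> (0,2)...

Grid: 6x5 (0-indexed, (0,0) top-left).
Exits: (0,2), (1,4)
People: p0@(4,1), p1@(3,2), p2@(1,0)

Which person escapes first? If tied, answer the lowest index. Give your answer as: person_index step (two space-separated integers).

Answer: 1 3

Derivation:
Step 1: p0:(4,1)->(3,1) | p1:(3,2)->(2,2) | p2:(1,0)->(0,0)
Step 2: p0:(3,1)->(2,1) | p1:(2,2)->(1,2) | p2:(0,0)->(0,1)
Step 3: p0:(2,1)->(1,1) | p1:(1,2)->(0,2)->EXIT | p2:(0,1)->(0,2)->EXIT
Step 4: p0:(1,1)->(0,1) | p1:escaped | p2:escaped
Step 5: p0:(0,1)->(0,2)->EXIT | p1:escaped | p2:escaped
Exit steps: [5, 3, 3]
First to escape: p1 at step 3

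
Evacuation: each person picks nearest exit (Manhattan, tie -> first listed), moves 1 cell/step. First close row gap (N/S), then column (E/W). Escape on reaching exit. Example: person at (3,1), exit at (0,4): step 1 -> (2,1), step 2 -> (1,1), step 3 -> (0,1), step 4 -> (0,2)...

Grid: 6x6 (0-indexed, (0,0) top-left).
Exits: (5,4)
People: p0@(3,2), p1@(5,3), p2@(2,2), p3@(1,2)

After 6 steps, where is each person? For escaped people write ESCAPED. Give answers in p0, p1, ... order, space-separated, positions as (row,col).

Step 1: p0:(3,2)->(4,2) | p1:(5,3)->(5,4)->EXIT | p2:(2,2)->(3,2) | p3:(1,2)->(2,2)
Step 2: p0:(4,2)->(5,2) | p1:escaped | p2:(3,2)->(4,2) | p3:(2,2)->(3,2)
Step 3: p0:(5,2)->(5,3) | p1:escaped | p2:(4,2)->(5,2) | p3:(3,2)->(4,2)
Step 4: p0:(5,3)->(5,4)->EXIT | p1:escaped | p2:(5,2)->(5,3) | p3:(4,2)->(5,2)
Step 5: p0:escaped | p1:escaped | p2:(5,3)->(5,4)->EXIT | p3:(5,2)->(5,3)
Step 6: p0:escaped | p1:escaped | p2:escaped | p3:(5,3)->(5,4)->EXIT

ESCAPED ESCAPED ESCAPED ESCAPED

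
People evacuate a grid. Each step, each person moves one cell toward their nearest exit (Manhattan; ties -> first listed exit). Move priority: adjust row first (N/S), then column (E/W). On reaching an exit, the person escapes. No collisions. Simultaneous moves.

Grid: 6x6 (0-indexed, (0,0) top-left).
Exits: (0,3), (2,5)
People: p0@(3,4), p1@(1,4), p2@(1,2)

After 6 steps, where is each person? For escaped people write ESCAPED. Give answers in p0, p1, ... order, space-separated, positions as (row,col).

Step 1: p0:(3,4)->(2,4) | p1:(1,4)->(0,4) | p2:(1,2)->(0,2)
Step 2: p0:(2,4)->(2,5)->EXIT | p1:(0,4)->(0,3)->EXIT | p2:(0,2)->(0,3)->EXIT

ESCAPED ESCAPED ESCAPED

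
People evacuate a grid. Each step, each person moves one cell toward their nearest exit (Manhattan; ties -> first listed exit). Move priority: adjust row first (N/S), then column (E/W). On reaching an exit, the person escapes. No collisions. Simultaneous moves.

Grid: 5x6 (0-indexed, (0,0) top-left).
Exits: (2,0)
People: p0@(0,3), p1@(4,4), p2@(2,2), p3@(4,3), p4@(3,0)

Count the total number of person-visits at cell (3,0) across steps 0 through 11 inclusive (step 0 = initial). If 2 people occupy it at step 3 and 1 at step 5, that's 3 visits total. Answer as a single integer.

Step 0: p0@(0,3) p1@(4,4) p2@(2,2) p3@(4,3) p4@(3,0) -> at (3,0): 1 [p4], cum=1
Step 1: p0@(1,3) p1@(3,4) p2@(2,1) p3@(3,3) p4@ESC -> at (3,0): 0 [-], cum=1
Step 2: p0@(2,3) p1@(2,4) p2@ESC p3@(2,3) p4@ESC -> at (3,0): 0 [-], cum=1
Step 3: p0@(2,2) p1@(2,3) p2@ESC p3@(2,2) p4@ESC -> at (3,0): 0 [-], cum=1
Step 4: p0@(2,1) p1@(2,2) p2@ESC p3@(2,1) p4@ESC -> at (3,0): 0 [-], cum=1
Step 5: p0@ESC p1@(2,1) p2@ESC p3@ESC p4@ESC -> at (3,0): 0 [-], cum=1
Step 6: p0@ESC p1@ESC p2@ESC p3@ESC p4@ESC -> at (3,0): 0 [-], cum=1
Total visits = 1

Answer: 1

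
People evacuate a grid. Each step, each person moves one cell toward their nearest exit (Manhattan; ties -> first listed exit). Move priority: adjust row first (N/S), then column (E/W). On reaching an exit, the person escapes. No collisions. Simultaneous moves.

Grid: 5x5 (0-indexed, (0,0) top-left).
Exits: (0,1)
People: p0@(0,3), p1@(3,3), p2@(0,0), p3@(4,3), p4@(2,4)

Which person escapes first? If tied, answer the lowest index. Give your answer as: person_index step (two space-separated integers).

Step 1: p0:(0,3)->(0,2) | p1:(3,3)->(2,3) | p2:(0,0)->(0,1)->EXIT | p3:(4,3)->(3,3) | p4:(2,4)->(1,4)
Step 2: p0:(0,2)->(0,1)->EXIT | p1:(2,3)->(1,3) | p2:escaped | p3:(3,3)->(2,3) | p4:(1,4)->(0,4)
Step 3: p0:escaped | p1:(1,3)->(0,3) | p2:escaped | p3:(2,3)->(1,3) | p4:(0,4)->(0,3)
Step 4: p0:escaped | p1:(0,3)->(0,2) | p2:escaped | p3:(1,3)->(0,3) | p4:(0,3)->(0,2)
Step 5: p0:escaped | p1:(0,2)->(0,1)->EXIT | p2:escaped | p3:(0,3)->(0,2) | p4:(0,2)->(0,1)->EXIT
Step 6: p0:escaped | p1:escaped | p2:escaped | p3:(0,2)->(0,1)->EXIT | p4:escaped
Exit steps: [2, 5, 1, 6, 5]
First to escape: p2 at step 1

Answer: 2 1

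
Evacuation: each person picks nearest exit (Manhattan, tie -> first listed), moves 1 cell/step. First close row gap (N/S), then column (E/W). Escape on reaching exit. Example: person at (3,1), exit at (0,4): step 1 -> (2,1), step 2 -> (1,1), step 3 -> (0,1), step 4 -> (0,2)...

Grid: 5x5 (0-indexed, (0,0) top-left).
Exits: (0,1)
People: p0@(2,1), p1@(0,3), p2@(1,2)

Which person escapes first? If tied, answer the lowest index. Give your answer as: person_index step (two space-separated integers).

Step 1: p0:(2,1)->(1,1) | p1:(0,3)->(0,2) | p2:(1,2)->(0,2)
Step 2: p0:(1,1)->(0,1)->EXIT | p1:(0,2)->(0,1)->EXIT | p2:(0,2)->(0,1)->EXIT
Exit steps: [2, 2, 2]
First to escape: p0 at step 2

Answer: 0 2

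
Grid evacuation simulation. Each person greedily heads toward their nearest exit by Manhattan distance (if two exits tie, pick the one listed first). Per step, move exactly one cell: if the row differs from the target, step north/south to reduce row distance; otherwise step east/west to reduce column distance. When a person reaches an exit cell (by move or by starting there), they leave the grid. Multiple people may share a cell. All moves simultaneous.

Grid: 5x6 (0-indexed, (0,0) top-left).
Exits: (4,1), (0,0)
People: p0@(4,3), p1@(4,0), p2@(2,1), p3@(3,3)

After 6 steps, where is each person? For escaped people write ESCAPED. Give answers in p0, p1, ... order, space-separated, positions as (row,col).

Step 1: p0:(4,3)->(4,2) | p1:(4,0)->(4,1)->EXIT | p2:(2,1)->(3,1) | p3:(3,3)->(4,3)
Step 2: p0:(4,2)->(4,1)->EXIT | p1:escaped | p2:(3,1)->(4,1)->EXIT | p3:(4,3)->(4,2)
Step 3: p0:escaped | p1:escaped | p2:escaped | p3:(4,2)->(4,1)->EXIT

ESCAPED ESCAPED ESCAPED ESCAPED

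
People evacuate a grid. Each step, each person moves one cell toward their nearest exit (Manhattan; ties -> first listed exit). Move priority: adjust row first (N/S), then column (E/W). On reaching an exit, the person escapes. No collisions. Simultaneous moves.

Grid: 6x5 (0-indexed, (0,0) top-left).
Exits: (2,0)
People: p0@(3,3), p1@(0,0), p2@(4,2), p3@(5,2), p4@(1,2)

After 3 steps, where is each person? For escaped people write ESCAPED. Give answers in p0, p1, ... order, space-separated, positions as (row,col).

Step 1: p0:(3,3)->(2,3) | p1:(0,0)->(1,0) | p2:(4,2)->(3,2) | p3:(5,2)->(4,2) | p4:(1,2)->(2,2)
Step 2: p0:(2,3)->(2,2) | p1:(1,0)->(2,0)->EXIT | p2:(3,2)->(2,2) | p3:(4,2)->(3,2) | p4:(2,2)->(2,1)
Step 3: p0:(2,2)->(2,1) | p1:escaped | p2:(2,2)->(2,1) | p3:(3,2)->(2,2) | p4:(2,1)->(2,0)->EXIT

(2,1) ESCAPED (2,1) (2,2) ESCAPED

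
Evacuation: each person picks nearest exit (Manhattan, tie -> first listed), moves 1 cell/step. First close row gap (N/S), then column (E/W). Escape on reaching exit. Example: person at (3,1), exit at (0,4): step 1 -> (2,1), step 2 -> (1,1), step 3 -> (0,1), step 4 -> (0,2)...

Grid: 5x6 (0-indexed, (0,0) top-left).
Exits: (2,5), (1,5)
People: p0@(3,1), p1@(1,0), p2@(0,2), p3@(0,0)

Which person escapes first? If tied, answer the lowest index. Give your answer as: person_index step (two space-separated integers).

Step 1: p0:(3,1)->(2,1) | p1:(1,0)->(1,1) | p2:(0,2)->(1,2) | p3:(0,0)->(1,0)
Step 2: p0:(2,1)->(2,2) | p1:(1,1)->(1,2) | p2:(1,2)->(1,3) | p3:(1,0)->(1,1)
Step 3: p0:(2,2)->(2,3) | p1:(1,2)->(1,3) | p2:(1,3)->(1,4) | p3:(1,1)->(1,2)
Step 4: p0:(2,3)->(2,4) | p1:(1,3)->(1,4) | p2:(1,4)->(1,5)->EXIT | p3:(1,2)->(1,3)
Step 5: p0:(2,4)->(2,5)->EXIT | p1:(1,4)->(1,5)->EXIT | p2:escaped | p3:(1,3)->(1,4)
Step 6: p0:escaped | p1:escaped | p2:escaped | p3:(1,4)->(1,5)->EXIT
Exit steps: [5, 5, 4, 6]
First to escape: p2 at step 4

Answer: 2 4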